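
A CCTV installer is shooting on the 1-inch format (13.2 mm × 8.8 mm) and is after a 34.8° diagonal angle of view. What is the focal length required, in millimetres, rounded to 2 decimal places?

Sensor diagonal = √(13.2² + 8.8²) = √251.6800 ≈ 15.8644 mm.
From α = 2·arctan(d/2f) we get f = d / (2·tan(α/2)).
With d = 15.8644 mm and α/2 = 17.4°, tan(α/2) ≈ 0.31338, so f ≈ 15.8644 / 0.62676 ≈ 25.3117 mm.

25.31 mm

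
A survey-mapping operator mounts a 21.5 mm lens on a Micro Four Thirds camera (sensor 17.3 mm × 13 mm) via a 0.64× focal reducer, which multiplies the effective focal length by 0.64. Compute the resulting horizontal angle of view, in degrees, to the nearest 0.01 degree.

Effective focal length f = 21.5 × 0.64 = 13.76 mm.
α = 2·arctan(17.3 / (2 × 13.76)) = 2·arctan(0.62863) ≈ 64.3097°.

64.31°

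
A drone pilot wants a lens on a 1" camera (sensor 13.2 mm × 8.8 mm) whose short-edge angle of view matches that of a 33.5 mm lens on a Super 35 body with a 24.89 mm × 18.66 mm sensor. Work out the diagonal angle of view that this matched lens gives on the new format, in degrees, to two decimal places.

Equal short-edge AOV ⇒ f₂ = f₁ · 8.8/18.66 = 33.5 × 0.47160 ≈ 15.7985 mm.
Sensor diagonal = √(13.2² + 8.8²) = √251.6800 ≈ 15.8644 mm.
Diagonal AOV on the new format = 2·arctan(15.8644 / (2 × 15.7985)) = 2·arctan(0.50209) ≈ 53.3212°.

53.32°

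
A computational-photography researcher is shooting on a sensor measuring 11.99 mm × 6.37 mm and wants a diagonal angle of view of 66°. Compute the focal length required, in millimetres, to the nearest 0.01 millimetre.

10.45 mm

Sensor diagonal = √(11.99² + 6.37²) = √184.3370 ≈ 13.5771 mm.
From α = 2·arctan(d/2f) we get f = d / (2·tan(α/2)).
With d = 13.5771 mm and α/2 = 33°, tan(α/2) ≈ 0.64941, so f ≈ 13.5771 / 1.29882 ≈ 10.4534 mm.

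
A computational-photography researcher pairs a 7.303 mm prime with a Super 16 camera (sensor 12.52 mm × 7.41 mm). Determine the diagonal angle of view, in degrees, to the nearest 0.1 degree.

Sensor diagonal = √(12.52² + 7.41²) = √211.6585 ≈ 14.5485 mm.
Angle of view α = 2·arctan(d/2f) with d = 14.5485 mm and f = 7.303 mm.
d/2f = 0.99606; arctan(0.99606) ≈ 44.8870°, so α ≈ 89.7739°.

89.8°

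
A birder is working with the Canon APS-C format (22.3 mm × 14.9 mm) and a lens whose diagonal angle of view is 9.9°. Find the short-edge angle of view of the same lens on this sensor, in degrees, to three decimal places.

Sensor diagonal = √(22.3² + 14.9²) = √719.3000 ≈ 26.8198 mm.
From the diagonal AOV: f = 26.8198 / (2·tan(4.95°)) = 26.8198 / 0.17322 ≈ 154.8318 mm.
Short-edge AOV = 2·arctan(14.9 / (2 × 154.8318)) = 2·arctan(0.04812) ≈ 5.5095°.

5.510°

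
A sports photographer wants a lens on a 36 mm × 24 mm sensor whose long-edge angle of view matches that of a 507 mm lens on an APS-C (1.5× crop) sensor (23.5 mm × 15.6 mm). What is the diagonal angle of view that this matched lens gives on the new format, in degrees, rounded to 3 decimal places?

Equal long-edge AOV ⇒ f₂ = f₁ · 36/23.5 = 507 × 1.53191 ≈ 776.6809 mm.
Sensor diagonal = √(36² + 24²) = √1872.0000 ≈ 43.2666 mm.
Diagonal AOV on the new format = 2·arctan(43.2666 / (2 × 776.6809)) = 2·arctan(0.02785) ≈ 3.1910°.

3.191°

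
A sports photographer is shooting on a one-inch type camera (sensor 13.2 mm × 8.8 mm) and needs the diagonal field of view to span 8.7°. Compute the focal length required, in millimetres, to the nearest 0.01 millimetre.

104.28 mm

Sensor diagonal = √(13.2² + 8.8²) = √251.6800 ≈ 15.8644 mm.
From α = 2·arctan(d/2f) we get f = d / (2·tan(α/2)).
With d = 15.8644 mm and α/2 = 4.35°, tan(α/2) ≈ 0.07607, so f ≈ 15.8644 / 0.15214 ≈ 104.2779 mm.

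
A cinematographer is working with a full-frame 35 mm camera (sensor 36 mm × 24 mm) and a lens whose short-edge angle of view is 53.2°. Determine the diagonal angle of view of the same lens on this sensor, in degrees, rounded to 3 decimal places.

84.149°

From the short-edge AOV: f = 24 / (2·tan(26.6°)) = 24 / 1.00153 ≈ 23.9634 mm.
Sensor diagonal = √(36² + 24²) = √1872.0000 ≈ 43.2666 mm.
Diagonal AOV = 2·arctan(43.2666 / (2 × 23.9634)) = 2·arctan(0.90276) ≈ 84.1491°.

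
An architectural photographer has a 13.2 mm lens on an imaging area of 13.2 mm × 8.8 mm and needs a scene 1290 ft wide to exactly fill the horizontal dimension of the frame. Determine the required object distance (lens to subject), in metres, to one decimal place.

393.2 m

W: 1290 ft × 304.8 mm/ft = 393191.99 mm.
Magnification m = w/W = dᵢ/dₒ; combined with 1/f = 1/dₒ + 1/dᵢ this gives dₒ = f·(1 + W/w).
dₒ = 13.2 mm × (1 + 393192/13.2) = 13.2 × 29788.2718 ≈ 393205.187 mm = 393.205 m.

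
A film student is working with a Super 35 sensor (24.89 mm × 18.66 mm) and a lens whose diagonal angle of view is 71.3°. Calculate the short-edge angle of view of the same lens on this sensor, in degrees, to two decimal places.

46.56°

Sensor diagonal = √(24.89² + 18.66²) = √967.7077 ≈ 31.1080 mm.
From the diagonal AOV: f = 31.1080 / (2·tan(35.65°)) = 31.1080 / 1.43450 ≈ 21.6856 mm.
Short-edge AOV = 2·arctan(18.66 / (2 × 21.6856)) = 2·arctan(0.43024) ≈ 46.5586°.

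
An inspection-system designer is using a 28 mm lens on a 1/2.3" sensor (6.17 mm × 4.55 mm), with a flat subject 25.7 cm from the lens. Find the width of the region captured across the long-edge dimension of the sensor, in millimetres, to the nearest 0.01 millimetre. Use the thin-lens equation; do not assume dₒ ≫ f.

50.46 mm

dₒ: 25.7 cm = 257 mm.
Similar triangles through the lens centre give W/dₒ = w/dᵢ; with 1/f = 1/dₒ + 1/dᵢ this gives W = w·(dₒ − f)/f.
W = 6.17 mm × (257 − 28) / 28 = 6.17 × 8.1786 ≈ 50.462 mm.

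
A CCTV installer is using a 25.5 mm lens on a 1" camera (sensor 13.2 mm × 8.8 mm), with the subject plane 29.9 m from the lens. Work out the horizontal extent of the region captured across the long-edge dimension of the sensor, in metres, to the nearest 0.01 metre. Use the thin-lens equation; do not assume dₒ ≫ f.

dₒ: 29.9 m = 29900 mm.
Similar triangles through the lens centre give W/dₒ = w/dᵢ; with 1/f = 1/dₒ + 1/dᵢ this gives W = w·(dₒ − f)/f.
W = 13.2 mm × (29900 − 25.5) / 25.5 = 13.2 × 1171.5490 ≈ 15464.447 mm = 15.4644 m.

15.46 m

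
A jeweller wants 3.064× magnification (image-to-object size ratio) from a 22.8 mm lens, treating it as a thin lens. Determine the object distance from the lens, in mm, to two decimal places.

30.24 mm

With m = dᵢ/dₒ and 1/f = 1/dₒ + 1/dᵢ, substituting dᵢ = m·dₒ gives 1/f = (1 + 1/m)/dₒ, hence dₒ = f·(1 + 1/m).
dₒ = 22.8 × (1 + 1/3.064) = 22.8 × 1.32637 ≈ 30.241 mm.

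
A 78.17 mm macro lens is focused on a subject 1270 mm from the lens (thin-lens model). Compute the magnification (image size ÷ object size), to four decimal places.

0.0656×

Thin lens: 1/f = 1/dₒ + 1/dᵢ → 1/dᵢ = 1/78.17 − 1/1270 = 0.0120052 mm⁻¹, so dᵢ ≈ 83.2970 mm.
Magnification m = dᵢ/dₒ = 83.2970/1270 ≈ 0.06559.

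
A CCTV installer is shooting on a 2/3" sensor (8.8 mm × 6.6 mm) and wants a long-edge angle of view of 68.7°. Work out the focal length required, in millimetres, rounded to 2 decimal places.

6.44 mm

From α = 2·arctan(w/2f) we get f = w / (2·tan(α/2)).
With w = 8.8 mm and α/2 = 34.35°, tan(α/2) ≈ 0.68343, so f ≈ 8.8 / 1.36687 ≈ 6.4381 mm.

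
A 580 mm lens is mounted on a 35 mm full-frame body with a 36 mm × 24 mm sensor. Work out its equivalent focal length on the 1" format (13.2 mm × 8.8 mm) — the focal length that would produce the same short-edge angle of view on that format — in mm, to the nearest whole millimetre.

Equal angle of view means equal height/f ratio, so f₂ = f₁ · (height₂/height₁) = 580 × 8.8/24.
f₂ = 580 × 0.36667 ≈ 212.667 mm.

213 mm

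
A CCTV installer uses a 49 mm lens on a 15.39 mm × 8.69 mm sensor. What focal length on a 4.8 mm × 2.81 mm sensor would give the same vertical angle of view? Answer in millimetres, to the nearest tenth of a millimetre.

15.8 mm

Equal angle of view means equal height/f ratio, so f₂ = f₁ · (height₂/height₁) = 49 × 2.81/8.69.
f₂ = 49 × 0.32336 ≈ 15.845 mm.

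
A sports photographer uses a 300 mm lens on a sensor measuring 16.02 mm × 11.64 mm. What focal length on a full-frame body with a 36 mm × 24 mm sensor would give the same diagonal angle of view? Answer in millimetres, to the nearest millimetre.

655 mm

Sensor diagonal = √(16.02² + 11.64²) = √392.1300 ≈ 19.8023 mm.
Sensor diagonal = √(36² + 24²) = √1872.0000 ≈ 43.2666 mm.
Equal angle of view means equal diagonal/f ratio, so f₂ = f₁ · (diagonal₂/diagonal₁) = 300 × 43.2666/19.8023.
f₂ = 300 × 2.18493 ≈ 655.480 mm.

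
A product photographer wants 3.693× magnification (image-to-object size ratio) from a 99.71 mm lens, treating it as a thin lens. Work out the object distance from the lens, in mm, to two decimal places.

126.71 mm

With m = dᵢ/dₒ and 1/f = 1/dₒ + 1/dᵢ, substituting dᵢ = m·dₒ gives 1/f = (1 + 1/m)/dₒ, hence dₒ = f·(1 + 1/m).
dₒ = 99.71 × (1 + 1/3.693) = 99.71 × 1.27078 ≈ 126.710 mm.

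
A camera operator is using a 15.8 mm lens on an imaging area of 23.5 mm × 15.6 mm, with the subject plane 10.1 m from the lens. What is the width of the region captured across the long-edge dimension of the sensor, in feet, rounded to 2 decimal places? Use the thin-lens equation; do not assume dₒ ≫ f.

49.21 ft

dₒ: 10.1 m = 10100 mm.
Similar triangles through the lens centre give W/dₒ = w/dᵢ; with 1/f = 1/dₒ + 1/dᵢ this gives W = w·(dₒ − f)/f.
W = 23.5 mm × (10100 − 15.8) / 15.8 = 23.5 × 638.2405 ≈ 14998.652 mm = 14998.652/304.8 ft = 49.2082 ft.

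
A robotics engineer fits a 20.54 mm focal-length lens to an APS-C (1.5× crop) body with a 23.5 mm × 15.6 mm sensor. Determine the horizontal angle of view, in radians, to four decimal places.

Angle of view α = 2·arctan(w/2f) with w = 23.5 mm and f = 20.54 mm.
w/2f = 0.57205; arctan(0.57205) ≈ 0.5196 rad, so α ≈ 1.0392 rad.

1.0392 rad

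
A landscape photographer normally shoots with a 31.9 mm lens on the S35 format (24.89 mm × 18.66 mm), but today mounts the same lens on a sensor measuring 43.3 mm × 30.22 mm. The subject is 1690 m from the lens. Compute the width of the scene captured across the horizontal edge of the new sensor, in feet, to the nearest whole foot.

7526 ft

The focal length stays 31.9 mm; the relevant sensor dimension is now w = 43.3 mm. Object distance dₒ = 1690 m = 1.69e+06 mm.
Thin-lens field width W = w·(dₒ − f)/f = 43.3 × (1.69e+06 − 31.9)/31.9 ≈ 2293906.543 mm = 2293906.543/304.8 ft = 7525.94 ft.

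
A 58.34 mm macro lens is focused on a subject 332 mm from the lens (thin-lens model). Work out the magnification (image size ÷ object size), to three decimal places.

0.213×

Thin lens: 1/f = 1/dₒ + 1/dᵢ → 1/dᵢ = 1/58.34 − 1/332 = 0.0141288 mm⁻¹, so dᵢ ≈ 70.7772 mm.
Magnification m = dᵢ/dₒ = 70.7772/332 ≈ 0.21318.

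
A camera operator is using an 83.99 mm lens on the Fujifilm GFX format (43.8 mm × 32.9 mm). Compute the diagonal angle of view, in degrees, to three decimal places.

Sensor diagonal = √(43.8² + 32.9²) = √3000.8500 ≈ 54.7800 mm.
Angle of view α = 2·arctan(d/2f) with d = 54.7800 mm and f = 83.99 mm.
d/2f = 0.32611; arctan(0.32611) ≈ 18.0617°, so α ≈ 36.1234°.

36.123°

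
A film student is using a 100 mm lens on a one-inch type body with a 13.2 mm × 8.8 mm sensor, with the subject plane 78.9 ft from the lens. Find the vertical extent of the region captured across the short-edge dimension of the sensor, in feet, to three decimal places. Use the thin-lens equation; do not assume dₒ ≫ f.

dₒ: 78.9 ft × 304.8 mm/ft = 24048.72 mm.
Similar triangles through the lens centre give W/dₒ = h/dᵢ; with 1/f = 1/dₒ + 1/dᵢ this gives W = h·(dₒ − f)/f.
W = 8.8 mm × (24048.7 − 100) / 100 = 8.8 × 239.4872 ≈ 2107.487 mm = 2107.487/304.8 ft = 6.91433 ft.

6.914 ft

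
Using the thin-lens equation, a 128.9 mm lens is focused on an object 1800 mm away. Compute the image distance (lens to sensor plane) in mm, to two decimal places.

138.84 mm

1/dᵢ = 1/f − 1/dₒ = 1/128.9 − 1/1800 = 0.0072024 mm⁻¹.
dᵢ = 1/0.0072024 ≈ 138.8427 mm.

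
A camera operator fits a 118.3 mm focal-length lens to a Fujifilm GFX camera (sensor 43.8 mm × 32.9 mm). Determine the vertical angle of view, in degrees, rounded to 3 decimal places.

15.833°

Angle of view α = 2·arctan(h/2f) with h = 32.9 mm and f = 118.3 mm.
h/2f = 0.13905; arctan(0.13905) ≈ 7.9164°, so α ≈ 15.8328°.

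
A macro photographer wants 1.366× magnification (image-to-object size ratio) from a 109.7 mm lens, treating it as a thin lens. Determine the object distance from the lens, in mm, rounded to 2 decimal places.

With m = dᵢ/dₒ and 1/f = 1/dₒ + 1/dᵢ, substituting dᵢ = m·dₒ gives 1/f = (1 + 1/m)/dₒ, hence dₒ = f·(1 + 1/m).
dₒ = 109.7 × (1 + 1/1.366) = 109.7 × 1.73206 ≈ 190.007 mm.

190.01 mm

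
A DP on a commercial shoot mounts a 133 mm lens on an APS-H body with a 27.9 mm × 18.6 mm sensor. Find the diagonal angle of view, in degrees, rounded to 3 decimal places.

14.369°

Sensor diagonal = √(27.9² + 18.6²) = √1124.3700 ≈ 33.5316 mm.
Angle of view α = 2·arctan(d/2f) with d = 33.5316 mm and f = 133 mm.
d/2f = 0.12606; arctan(0.12606) ≈ 7.1847°, so α ≈ 14.3695°.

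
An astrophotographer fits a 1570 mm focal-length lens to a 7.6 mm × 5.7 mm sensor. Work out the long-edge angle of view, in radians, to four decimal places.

Angle of view α = 2·arctan(w/2f) with w = 7.6 mm and f = 1570 mm.
w/2f = 0.00242; arctan(0.00242) ≈ 0.0024 rad, so α ≈ 0.0048 rad.

0.0048 rad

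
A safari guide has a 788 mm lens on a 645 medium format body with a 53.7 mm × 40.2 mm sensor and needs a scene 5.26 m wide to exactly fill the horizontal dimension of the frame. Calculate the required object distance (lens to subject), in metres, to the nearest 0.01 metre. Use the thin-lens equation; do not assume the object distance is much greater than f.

77.97 m

W: 5.26 m = 5260 mm.
Magnification m = w/W = dᵢ/dₒ; combined with 1/f = 1/dₒ + 1/dᵢ this gives dₒ = f·(1 + W/w).
dₒ = 788 mm × (1 + 5260/53.7) = 788 × 98.9516 ≈ 77973.847 mm = 77.9738 m.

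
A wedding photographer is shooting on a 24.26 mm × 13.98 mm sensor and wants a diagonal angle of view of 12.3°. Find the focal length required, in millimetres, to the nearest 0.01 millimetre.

Sensor diagonal = √(24.26² + 13.98²) = √783.9880 ≈ 27.9998 mm.
From α = 2·arctan(d/2f) we get f = d / (2·tan(α/2)).
With d = 27.9998 mm and α/2 = 6.15°, tan(α/2) ≈ 0.10775, so f ≈ 27.9998 / 0.21550 ≈ 129.9271 mm.

129.93 mm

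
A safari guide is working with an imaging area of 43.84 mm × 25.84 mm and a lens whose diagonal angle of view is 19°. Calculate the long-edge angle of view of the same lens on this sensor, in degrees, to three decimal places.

Sensor diagonal = √(43.84² + 25.84²) = √2589.6512 ≈ 50.8886 mm.
From the diagonal AOV: f = 50.8886 / (2·tan(9.5°)) = 50.8886 / 0.33469 ≈ 152.0492 mm.
Long-edge AOV = 2·arctan(43.84 / (2 × 152.0492)) = 2·arctan(0.14416) ≈ 16.4069°.

16.407°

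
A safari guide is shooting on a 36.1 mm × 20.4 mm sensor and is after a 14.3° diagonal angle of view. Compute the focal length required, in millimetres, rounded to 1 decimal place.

Sensor diagonal = √(36.1² + 20.4²) = √1719.3700 ≈ 41.4653 mm.
From α = 2·arctan(d/2f) we get f = d / (2·tan(α/2)).
With d = 41.4653 mm and α/2 = 7.15°, tan(α/2) ≈ 0.12544, so f ≈ 41.4653 / 0.25089 ≈ 165.2756 mm.

165.3 mm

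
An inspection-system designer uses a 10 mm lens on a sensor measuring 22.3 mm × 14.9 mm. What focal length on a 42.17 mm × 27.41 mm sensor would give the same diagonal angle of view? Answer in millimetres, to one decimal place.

Sensor diagonal = √(22.3² + 14.9²) = √719.3000 ≈ 26.8198 mm.
Sensor diagonal = √(42.17² + 27.41²) = √2529.6170 ≈ 50.2953 mm.
Equal angle of view means equal diagonal/f ratio, so f₂ = f₁ · (diagonal₂/diagonal₁) = 10 × 50.2953/26.8198.
f₂ = 10 × 1.87531 ≈ 18.753 mm.

18.8 mm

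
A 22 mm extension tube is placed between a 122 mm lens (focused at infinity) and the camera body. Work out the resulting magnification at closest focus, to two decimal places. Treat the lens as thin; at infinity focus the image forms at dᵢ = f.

0.18×

The tube moves the image plane from f to f + e, so dᵢ = 122 + 22 = 144 mm. Focus is achieved when 1/f = 1/dₒ + 1/dᵢ, giving dₒ = 1/(1/f − 1/(f+e)).
Magnification m = dᵢ/dₒ = (f+e)·(1/f − 1/(f+e)) = e/f = 22/122 ≈ 0.1803.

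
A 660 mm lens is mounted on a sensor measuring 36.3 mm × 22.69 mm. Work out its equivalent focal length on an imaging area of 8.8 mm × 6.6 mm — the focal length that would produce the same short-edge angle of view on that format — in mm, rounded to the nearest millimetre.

Equal angle of view means equal height/f ratio, so f₂ = f₁ · (height₂/height₁) = 660 × 6.6/22.69.
f₂ = 660 × 0.29088 ≈ 191.979 mm.

192 mm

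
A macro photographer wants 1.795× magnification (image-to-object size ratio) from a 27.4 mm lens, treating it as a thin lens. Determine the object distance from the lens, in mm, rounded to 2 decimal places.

With m = dᵢ/dₒ and 1/f = 1/dₒ + 1/dᵢ, substituting dᵢ = m·dₒ gives 1/f = (1 + 1/m)/dₒ, hence dₒ = f·(1 + 1/m).
dₒ = 27.4 × (1 + 1/1.795) = 27.4 × 1.55710 ≈ 42.665 mm.

42.66 mm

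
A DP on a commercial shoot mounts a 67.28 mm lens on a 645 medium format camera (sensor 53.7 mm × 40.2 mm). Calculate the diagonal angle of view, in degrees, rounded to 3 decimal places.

Sensor diagonal = √(53.7² + 40.2²) = √4499.7300 ≈ 67.0800 mm.
Angle of view α = 2·arctan(d/2f) with d = 67.0800 mm and f = 67.28 mm.
d/2f = 0.49851; arctan(0.49851) ≈ 26.4969°, so α ≈ 52.9938°.

52.994°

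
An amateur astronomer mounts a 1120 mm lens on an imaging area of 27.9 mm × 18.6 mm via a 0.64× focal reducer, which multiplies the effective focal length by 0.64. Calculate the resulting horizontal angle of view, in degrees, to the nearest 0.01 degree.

Effective focal length f = 1120 × 0.64 = 716.8 mm.
α = 2·arctan(27.9 / (2 × 716.8)) = 2·arctan(0.01946) ≈ 2.2298°.

2.23°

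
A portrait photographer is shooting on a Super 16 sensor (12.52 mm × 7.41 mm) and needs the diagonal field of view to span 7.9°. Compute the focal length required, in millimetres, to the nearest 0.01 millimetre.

105.35 mm

Sensor diagonal = √(12.52² + 7.41²) = √211.6585 ≈ 14.5485 mm.
From α = 2·arctan(d/2f) we get f = d / (2·tan(α/2)).
With d = 14.5485 mm and α/2 = 3.95°, tan(α/2) ≈ 0.06905, so f ≈ 14.5485 / 0.13810 ≈ 105.3476 mm.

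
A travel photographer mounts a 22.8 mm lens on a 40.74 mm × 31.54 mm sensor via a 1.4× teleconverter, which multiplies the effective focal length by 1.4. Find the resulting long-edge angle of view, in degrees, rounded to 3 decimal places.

65.089°

Effective focal length f = 22.8 × 1.4 = 31.92 mm.
α = 2·arctan(40.74 / (2 × 31.92)) = 2·arctan(0.63816) ≈ 65.0886°.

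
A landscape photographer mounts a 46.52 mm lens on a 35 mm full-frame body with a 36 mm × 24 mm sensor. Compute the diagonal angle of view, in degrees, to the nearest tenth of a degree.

49.9°

Sensor diagonal = √(36² + 24²) = √1872.0000 ≈ 43.2666 mm.
Angle of view α = 2·arctan(d/2f) with d = 43.2666 mm and f = 46.52 mm.
d/2f = 0.46503; arctan(0.46503) ≈ 24.9400°, so α ≈ 49.8799°.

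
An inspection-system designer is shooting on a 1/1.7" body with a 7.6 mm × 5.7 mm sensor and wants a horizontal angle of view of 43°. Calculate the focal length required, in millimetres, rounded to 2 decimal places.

From α = 2·arctan(w/2f) we get f = w / (2·tan(α/2)).
With w = 7.6 mm and α/2 = 21.5°, tan(α/2) ≈ 0.39391, so f ≈ 7.6 / 0.78782 ≈ 9.6469 mm.

9.65 mm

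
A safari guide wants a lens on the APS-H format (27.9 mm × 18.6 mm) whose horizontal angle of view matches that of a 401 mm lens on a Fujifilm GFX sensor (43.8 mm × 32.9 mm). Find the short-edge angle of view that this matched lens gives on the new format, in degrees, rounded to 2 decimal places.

Equal horizontal AOV ⇒ f₂ = f₁ · 27.9/43.8 = 401 × 0.63699 ≈ 255.4315 mm.
Short-edge AOV on the new format = 2·arctan(18.6 / (2 × 255.4315)) = 2·arctan(0.03641) ≈ 4.1703°.

4.17°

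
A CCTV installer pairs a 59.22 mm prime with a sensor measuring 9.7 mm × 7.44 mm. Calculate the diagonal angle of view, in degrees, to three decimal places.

11.786°

Sensor diagonal = √(9.7² + 7.44²) = √149.4436 ≈ 12.2247 mm.
Angle of view α = 2·arctan(d/2f) with d = 12.2247 mm and f = 59.22 mm.
d/2f = 0.10321; arctan(0.10321) ≈ 5.8929°, so α ≈ 11.7858°.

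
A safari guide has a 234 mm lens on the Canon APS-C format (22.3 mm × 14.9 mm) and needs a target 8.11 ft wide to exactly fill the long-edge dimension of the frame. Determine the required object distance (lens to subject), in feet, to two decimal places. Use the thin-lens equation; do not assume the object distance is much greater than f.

85.87 ft

W: 8.11 ft × 304.8 mm/ft = 2471.93 mm.
Magnification m = w/W = dᵢ/dₒ; combined with 1/f = 1/dₒ + 1/dᵢ this gives dₒ = f·(1 + W/w).
dₒ = 234 mm × (1 + 2471.93/22.3) = 234 × 111.8488 ≈ 26172.616 mm = 26172.616/304.8 ft = 85.8682 ft.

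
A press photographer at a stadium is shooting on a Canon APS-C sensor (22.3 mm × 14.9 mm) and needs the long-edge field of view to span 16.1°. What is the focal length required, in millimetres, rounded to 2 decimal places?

78.84 mm

From α = 2·arctan(w/2f) we get f = w / (2·tan(α/2)).
With w = 22.3 mm and α/2 = 8.05°, tan(α/2) ≈ 0.14143, so f ≈ 22.3 / 0.28286 ≈ 78.8371 mm.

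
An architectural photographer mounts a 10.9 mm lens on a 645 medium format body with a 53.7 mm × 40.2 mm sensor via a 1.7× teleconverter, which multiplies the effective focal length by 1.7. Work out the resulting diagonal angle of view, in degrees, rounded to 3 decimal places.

Effective focal length f = 10.9 × 1.7 = 18.53 mm.
Sensor diagonal = √(53.7² + 40.2²) = √4499.7300 ≈ 67.0800 mm.
α = 2·arctan(67.080 / (2 × 18.53)) = 2·arctan(1.81004) ≈ 122.1609°.

122.161°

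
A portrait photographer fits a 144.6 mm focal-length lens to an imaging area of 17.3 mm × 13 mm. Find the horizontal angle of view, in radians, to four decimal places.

0.1195 rad

Angle of view α = 2·arctan(w/2f) with w = 17.3 mm and f = 144.6 mm.
w/2f = 0.05982; arctan(0.05982) ≈ 0.0597 rad, so α ≈ 0.1195 rad.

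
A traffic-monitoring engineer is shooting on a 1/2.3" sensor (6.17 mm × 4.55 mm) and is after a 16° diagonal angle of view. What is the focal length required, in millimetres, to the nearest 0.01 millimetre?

27.27 mm

Sensor diagonal = √(6.17² + 4.55²) = √58.7714 ≈ 7.6663 mm.
From α = 2·arctan(d/2f) we get f = d / (2·tan(α/2)).
With d = 7.6663 mm and α/2 = 8°, tan(α/2) ≈ 0.14054, so f ≈ 7.6663 / 0.28108 ≈ 27.2741 mm.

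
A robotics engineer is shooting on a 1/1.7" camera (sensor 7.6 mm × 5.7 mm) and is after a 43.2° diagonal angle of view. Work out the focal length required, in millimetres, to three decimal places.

Sensor diagonal = √(7.6² + 5.7²) = √90.2500 ≈ 9.5000 mm.
From α = 2·arctan(d/2f) we get f = d / (2·tan(α/2)).
With d = 9.5000 mm and α/2 = 21.6°, tan(α/2) ≈ 0.39593, so f ≈ 9.5000 / 0.79186 ≈ 11.9971 mm.

11.997 mm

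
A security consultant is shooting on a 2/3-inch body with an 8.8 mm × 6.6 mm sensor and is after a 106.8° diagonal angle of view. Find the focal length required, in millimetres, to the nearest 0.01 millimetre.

Sensor diagonal = √(8.8² + 6.6²) = √121.0000 ≈ 11.0000 mm.
From α = 2·arctan(d/2f) we get f = d / (2·tan(α/2)).
With d = 11.0000 mm and α/2 = 53.4°, tan(α/2) ≈ 1.34650, so f ≈ 11.0000 / 2.69300 ≈ 4.0847 mm.

4.08 mm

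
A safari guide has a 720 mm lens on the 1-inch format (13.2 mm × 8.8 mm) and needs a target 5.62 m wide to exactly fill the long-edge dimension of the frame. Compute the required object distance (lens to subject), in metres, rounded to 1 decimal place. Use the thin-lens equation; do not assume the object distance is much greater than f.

307.3 m

W: 5.62 m = 5620 mm.
Magnification m = w/W = dᵢ/dₒ; combined with 1/f = 1/dₒ + 1/dᵢ this gives dₒ = f·(1 + W/w).
dₒ = 720 mm × (1 + 5620/13.2) = 720 × 426.7576 ≈ 307265.455 mm = 307.265 m.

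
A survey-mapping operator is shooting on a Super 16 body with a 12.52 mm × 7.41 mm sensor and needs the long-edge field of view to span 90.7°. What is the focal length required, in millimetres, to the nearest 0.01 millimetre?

6.18 mm

From α = 2·arctan(w/2f) we get f = w / (2·tan(α/2)).
With w = 12.52 mm and α/2 = 45.35°, tan(α/2) ≈ 1.01229, so f ≈ 12.52 / 2.02459 ≈ 6.1840 mm.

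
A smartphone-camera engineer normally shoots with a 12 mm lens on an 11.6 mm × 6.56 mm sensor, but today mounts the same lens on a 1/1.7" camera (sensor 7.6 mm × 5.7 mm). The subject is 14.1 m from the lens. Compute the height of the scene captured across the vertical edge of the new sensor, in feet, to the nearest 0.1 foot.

22.0 ft

The focal length stays 12 mm; the relevant sensor dimension is now h = 5.7 mm. Object distance dₒ = 14.1 m = 14100 mm.
Thin-lens field height W = h·(dₒ − f)/f = 5.7 × (14100 − 12)/12 ≈ 6691.800 mm = 6691.800/304.8 ft = 21.9547 ft.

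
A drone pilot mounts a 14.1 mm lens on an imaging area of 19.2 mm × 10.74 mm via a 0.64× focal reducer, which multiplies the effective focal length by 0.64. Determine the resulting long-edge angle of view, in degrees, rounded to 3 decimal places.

Effective focal length f = 14.1 × 0.64 = 9.024 mm.
α = 2·arctan(19.2 / (2 × 9.024)) = 2·arctan(1.06383) ≈ 93.5429°.

93.543°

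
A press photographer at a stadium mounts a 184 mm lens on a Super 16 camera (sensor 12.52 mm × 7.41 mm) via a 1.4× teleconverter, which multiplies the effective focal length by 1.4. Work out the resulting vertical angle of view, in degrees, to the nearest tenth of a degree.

1.6°

Effective focal length f = 184 × 1.4 = 257.6 mm.
α = 2·arctan(7.41 / (2 × 257.6)) = 2·arctan(0.01438) ≈ 1.6480°.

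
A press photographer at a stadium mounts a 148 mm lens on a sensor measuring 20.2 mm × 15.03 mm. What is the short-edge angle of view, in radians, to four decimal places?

Angle of view α = 2·arctan(h/2f) with h = 15.03 mm and f = 148 mm.
h/2f = 0.05078; arctan(0.05078) ≈ 0.0507 rad, so α ≈ 0.1015 rad.

0.1015 rad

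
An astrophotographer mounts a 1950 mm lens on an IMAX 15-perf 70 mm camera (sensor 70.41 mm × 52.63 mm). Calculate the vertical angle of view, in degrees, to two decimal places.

1.55°

Angle of view α = 2·arctan(h/2f) with h = 52.63 mm and f = 1950 mm.
h/2f = 0.01349; arctan(0.01349) ≈ 0.7732°, so α ≈ 1.5463°.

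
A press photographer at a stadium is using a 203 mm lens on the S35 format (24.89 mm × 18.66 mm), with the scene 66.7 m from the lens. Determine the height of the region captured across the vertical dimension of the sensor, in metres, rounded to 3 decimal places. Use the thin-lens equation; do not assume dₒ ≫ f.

6.112 m

dₒ: 66.7 m = 66700 mm.
Similar triangles through the lens centre give W/dₒ = h/dᵢ; with 1/f = 1/dₒ + 1/dᵢ this gives W = h·(dₒ − f)/f.
W = 18.66 mm × (66700 − 203) / 203 = 18.66 × 327.5714 ≈ 6112.483 mm = 6.11248 m.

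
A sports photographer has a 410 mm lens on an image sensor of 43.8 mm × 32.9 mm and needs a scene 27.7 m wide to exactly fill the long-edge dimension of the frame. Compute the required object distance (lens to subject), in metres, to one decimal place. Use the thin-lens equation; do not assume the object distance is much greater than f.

259.7 m

W: 27.7 m = 27700 mm.
Magnification m = w/W = dᵢ/dₒ; combined with 1/f = 1/dₒ + 1/dᵢ this gives dₒ = f·(1 + W/w).
dₒ = 410 mm × (1 + 27700/43.8) = 410 × 633.4201 ≈ 259702.237 mm = 259.702 m.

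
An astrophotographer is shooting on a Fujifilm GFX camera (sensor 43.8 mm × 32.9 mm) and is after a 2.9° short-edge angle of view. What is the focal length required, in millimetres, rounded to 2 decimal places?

649.87 mm

From α = 2·arctan(h/2f) we get f = h / (2·tan(α/2)).
With h = 32.9 mm and α/2 = 1.45°, tan(α/2) ≈ 0.02531, so f ≈ 32.9 / 0.05063 ≈ 649.8720 mm.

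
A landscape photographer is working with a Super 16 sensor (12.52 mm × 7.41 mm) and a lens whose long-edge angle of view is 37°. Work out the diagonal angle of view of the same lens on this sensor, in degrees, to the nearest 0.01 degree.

From the long-edge AOV: f = 12.52 / (2·tan(18.5°)) = 12.52 / 0.66919 ≈ 18.7092 mm.
Sensor diagonal = √(12.52² + 7.41²) = √211.6585 ≈ 14.5485 mm.
Diagonal AOV = 2·arctan(14.5485 / (2 × 18.7092)) = 2·arctan(0.38881) ≈ 42.4928°.

42.49°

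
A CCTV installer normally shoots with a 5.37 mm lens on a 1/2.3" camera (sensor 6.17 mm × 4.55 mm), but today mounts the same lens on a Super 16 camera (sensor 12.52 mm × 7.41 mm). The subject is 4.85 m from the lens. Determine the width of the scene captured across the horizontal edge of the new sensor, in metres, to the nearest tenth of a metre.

The focal length stays 5.37 mm; the relevant sensor dimension is now w = 12.52 mm. Object distance dₒ = 4.85 m = 4850 mm.
Thin-lens field width W = w·(dₒ − f)/f = 12.52 × (4850 − 5.37)/5.37 ≈ 11295.115 mm = 11.2951 m.

11.3 m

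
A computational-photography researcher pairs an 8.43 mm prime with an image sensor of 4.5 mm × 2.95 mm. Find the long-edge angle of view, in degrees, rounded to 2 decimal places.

Angle of view α = 2·arctan(w/2f) with w = 4.5 mm and f = 8.43 mm.
w/2f = 0.26690; arctan(0.26690) ≈ 14.9441°, so α ≈ 29.8882°.

29.89°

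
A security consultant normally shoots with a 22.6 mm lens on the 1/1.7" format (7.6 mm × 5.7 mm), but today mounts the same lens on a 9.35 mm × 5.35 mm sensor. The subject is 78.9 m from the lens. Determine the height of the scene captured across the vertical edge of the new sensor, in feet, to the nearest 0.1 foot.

61.3 ft

The focal length stays 22.6 mm; the relevant sensor dimension is now h = 5.35 mm. Object distance dₒ = 78.9 m = 78900 mm.
Thin-lens field height W = h·(dₒ − f)/f = 5.35 × (78900 − 22.6)/22.6 ≈ 18672.305 mm = 18672.305/304.8 ft = 61.2608 ft.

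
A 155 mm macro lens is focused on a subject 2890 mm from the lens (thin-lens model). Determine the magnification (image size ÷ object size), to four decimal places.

Thin lens: 1/f = 1/dₒ + 1/dᵢ → 1/dᵢ = 1/155 − 1/2890 = 0.0061056 mm⁻¹, so dᵢ ≈ 163.7843 mm.
Magnification m = dᵢ/dₒ = 163.7843/2890 ≈ 0.05667.

0.0567×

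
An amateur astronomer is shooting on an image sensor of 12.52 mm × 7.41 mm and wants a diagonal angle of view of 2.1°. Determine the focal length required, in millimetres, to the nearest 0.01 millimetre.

Sensor diagonal = √(12.52² + 7.41²) = √211.6585 ≈ 14.5485 mm.
From α = 2·arctan(d/2f) we get f = d / (2·tan(α/2)).
With d = 14.5485 mm and α/2 = 1.05°, tan(α/2) ≈ 0.01833, so f ≈ 14.5485 / 0.03666 ≈ 396.8922 mm.

396.89 mm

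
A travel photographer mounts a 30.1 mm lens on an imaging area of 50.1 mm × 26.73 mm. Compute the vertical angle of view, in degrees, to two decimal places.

Angle of view α = 2·arctan(h/2f) with h = 26.73 mm and f = 30.1 mm.
h/2f = 0.44402; arctan(0.44402) ≈ 23.9422°, so α ≈ 47.8844°.

47.88°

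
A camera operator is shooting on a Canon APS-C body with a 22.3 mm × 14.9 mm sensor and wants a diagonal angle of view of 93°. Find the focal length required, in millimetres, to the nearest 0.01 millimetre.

Sensor diagonal = √(22.3² + 14.9²) = √719.3000 ≈ 26.8198 mm.
From α = 2·arctan(d/2f) we get f = d / (2·tan(α/2)).
With d = 26.8198 mm and α/2 = 46.5°, tan(α/2) ≈ 1.05378, so f ≈ 26.8198 / 2.10756 ≈ 12.7255 mm.

12.73 mm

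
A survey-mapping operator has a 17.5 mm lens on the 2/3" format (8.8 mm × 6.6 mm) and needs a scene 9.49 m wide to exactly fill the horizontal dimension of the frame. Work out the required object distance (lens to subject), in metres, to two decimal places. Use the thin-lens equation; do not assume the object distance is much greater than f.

W: 9.49 m = 9490 mm.
Magnification m = w/W = dᵢ/dₒ; combined with 1/f = 1/dₒ + 1/dᵢ this gives dₒ = f·(1 + W/w).
dₒ = 17.5 mm × (1 + 9490/8.8) = 17.5 × 1079.4091 ≈ 18889.659 mm = 18.8897 m.

18.89 m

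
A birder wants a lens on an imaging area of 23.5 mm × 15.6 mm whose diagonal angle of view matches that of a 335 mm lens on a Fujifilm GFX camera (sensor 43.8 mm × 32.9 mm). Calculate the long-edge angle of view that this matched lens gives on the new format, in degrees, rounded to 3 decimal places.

7.794°

Sensor diagonal = √(43.8² + 32.9²) = √3000.8500 ≈ 54.7800 mm.
Sensor diagonal = √(23.5² + 15.6²) = √795.6100 ≈ 28.2066 mm.
Equal diagonal AOV ⇒ f₂ = f₁ · 28.2066/54.7800 = 335 × 0.51491 ≈ 172.4935 mm.
Long-edge AOV on the new format = 2·arctan(23.5 / (2 × 172.4935)) = 2·arctan(0.06812) ≈ 7.7938°.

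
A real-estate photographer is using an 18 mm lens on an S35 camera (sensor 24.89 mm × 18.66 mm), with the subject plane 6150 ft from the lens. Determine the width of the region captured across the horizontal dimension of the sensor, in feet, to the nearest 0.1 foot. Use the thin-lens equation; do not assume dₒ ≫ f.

8504.0 ft

dₒ: 6150 ft × 304.8 mm/ft = 1874519.94 mm.
Similar triangles through the lens centre give W/dₒ = w/dᵢ; with 1/f = 1/dₒ + 1/dᵢ this gives W = w·(dₒ − f)/f.
W = 24.89 mm × (1.87452e+06 − 18) / 18 = 24.89 × 104138.9967 ≈ 2592019.627 mm = 2592019.627/304.8 ft = 8504 ft.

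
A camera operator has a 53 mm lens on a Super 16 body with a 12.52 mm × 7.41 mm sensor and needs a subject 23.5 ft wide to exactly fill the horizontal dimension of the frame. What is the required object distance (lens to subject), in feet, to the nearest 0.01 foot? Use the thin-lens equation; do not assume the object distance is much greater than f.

99.65 ft

W: 23.5 ft × 304.8 mm/ft = 7162.80 mm.
Magnification m = w/W = dᵢ/dₒ; combined with 1/f = 1/dₒ + 1/dᵢ this gives dₒ = f·(1 + W/w).
dₒ = 53 mm × (1 + 7162.8/12.52) = 53 × 573.1086 ≈ 30374.756 mm = 30374.756/304.8 ft = 99.6547 ft.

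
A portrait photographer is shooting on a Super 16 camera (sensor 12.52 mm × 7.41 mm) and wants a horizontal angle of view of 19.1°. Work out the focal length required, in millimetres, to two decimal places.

37.21 mm

From α = 2·arctan(w/2f) we get f = w / (2·tan(α/2)).
With w = 12.52 mm and α/2 = 9.55°, tan(α/2) ≈ 0.16824, so f ≈ 12.52 / 0.33648 ≈ 37.2088 mm.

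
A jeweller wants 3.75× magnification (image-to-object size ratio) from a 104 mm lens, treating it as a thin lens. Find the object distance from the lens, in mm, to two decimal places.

131.73 mm

With m = dᵢ/dₒ and 1/f = 1/dₒ + 1/dᵢ, substituting dᵢ = m·dₒ gives 1/f = (1 + 1/m)/dₒ, hence dₒ = f·(1 + 1/m).
dₒ = 104 × (1 + 1/3.75) = 104 × 1.26667 ≈ 131.733 mm.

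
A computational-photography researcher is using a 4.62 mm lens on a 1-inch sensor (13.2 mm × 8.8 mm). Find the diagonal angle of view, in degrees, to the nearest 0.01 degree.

119.56°

Sensor diagonal = √(13.2² + 8.8²) = √251.6800 ≈ 15.8644 mm.
Angle of view α = 2·arctan(d/2f) with d = 15.8644 mm and f = 4.62 mm.
d/2f = 1.71693; arctan(1.71693) ≈ 59.7820°, so α ≈ 119.5639°.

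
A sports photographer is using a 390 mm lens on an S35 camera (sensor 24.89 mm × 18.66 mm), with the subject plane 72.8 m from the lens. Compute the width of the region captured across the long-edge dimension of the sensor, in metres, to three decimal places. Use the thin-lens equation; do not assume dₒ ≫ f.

4.621 m

dₒ: 72.8 m = 72800 mm.
Similar triangles through the lens centre give W/dₒ = w/dᵢ; with 1/f = 1/dₒ + 1/dᵢ this gives W = w·(dₒ − f)/f.
W = 24.89 mm × (72800 − 390) / 390 = 24.89 × 185.6667 ≈ 4621.243 mm = 4.62124 m.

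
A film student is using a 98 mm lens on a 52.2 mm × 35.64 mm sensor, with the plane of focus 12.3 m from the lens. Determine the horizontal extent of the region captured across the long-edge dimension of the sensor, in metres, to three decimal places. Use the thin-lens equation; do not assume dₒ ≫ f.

dₒ: 12.3 m = 12300 mm.
Similar triangles through the lens centre give W/dₒ = w/dᵢ; with 1/f = 1/dₒ + 1/dᵢ this gives W = w·(dₒ − f)/f.
W = 52.2 mm × (12300 − 98) / 98 = 52.2 × 124.5102 ≈ 6499.433 mm = 6.49943 m.

6.499 m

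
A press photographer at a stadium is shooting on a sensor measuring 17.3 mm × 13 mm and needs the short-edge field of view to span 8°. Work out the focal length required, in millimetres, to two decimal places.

From α = 2·arctan(h/2f) we get f = h / (2·tan(α/2)).
With h = 13 mm and α/2 = 4°, tan(α/2) ≈ 0.06993, so f ≈ 13 / 0.13985 ≈ 92.9543 mm.

92.95 mm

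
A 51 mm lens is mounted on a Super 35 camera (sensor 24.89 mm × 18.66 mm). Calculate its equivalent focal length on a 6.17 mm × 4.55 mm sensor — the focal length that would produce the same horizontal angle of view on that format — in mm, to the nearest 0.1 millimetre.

12.6 mm

Equal angle of view means equal width/f ratio, so f₂ = f₁ · (width₂/width₁) = 51 × 6.17/24.89.
f₂ = 51 × 0.24789 ≈ 12.642 mm.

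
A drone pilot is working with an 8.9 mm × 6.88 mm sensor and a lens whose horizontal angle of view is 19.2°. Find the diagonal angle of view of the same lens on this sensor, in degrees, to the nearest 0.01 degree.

24.13°

From the horizontal AOV: f = 8.9 / (2·tan(9.6°)) = 8.9 / 0.33827 ≈ 26.3100 mm.
Sensor diagonal = √(8.9² + 6.88²) = √126.5444 ≈ 11.2492 mm.
Diagonal AOV = 2·arctan(11.2492 / (2 × 26.3100)) = 2·arctan(0.21378) ≈ 24.1343°.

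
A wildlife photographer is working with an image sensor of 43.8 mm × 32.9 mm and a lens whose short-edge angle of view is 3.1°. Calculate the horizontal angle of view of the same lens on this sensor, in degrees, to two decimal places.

4.13°

From the short-edge AOV: f = 32.9 / (2·tan(1.55°)) = 32.9 / 0.05412 ≈ 607.9262 mm.
Horizontal AOV = 2·arctan(43.8 / (2 × 607.9262)) = 2·arctan(0.03602) ≈ 4.1263°.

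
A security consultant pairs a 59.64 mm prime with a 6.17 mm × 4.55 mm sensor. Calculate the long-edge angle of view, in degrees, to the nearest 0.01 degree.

Angle of view α = 2·arctan(w/2f) with w = 6.17 mm and f = 59.64 mm.
w/2f = 0.05173; arctan(0.05173) ≈ 2.9611°, so α ≈ 5.9222°.

5.92°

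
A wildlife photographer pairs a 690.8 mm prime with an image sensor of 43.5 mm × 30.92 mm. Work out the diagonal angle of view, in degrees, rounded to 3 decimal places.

4.424°

Sensor diagonal = √(43.5² + 30.92²) = √2848.2964 ≈ 53.3694 mm.
Angle of view α = 2·arctan(d/2f) with d = 53.3694 mm and f = 690.8 mm.
d/2f = 0.03863; arctan(0.03863) ≈ 2.2122°, so α ≈ 4.4243°.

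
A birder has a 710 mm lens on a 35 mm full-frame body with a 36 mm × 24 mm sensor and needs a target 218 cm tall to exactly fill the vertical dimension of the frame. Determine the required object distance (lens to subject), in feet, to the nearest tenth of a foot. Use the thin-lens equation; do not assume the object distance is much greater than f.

W: 218 cm = 2180 mm.
Magnification m = h/W = dᵢ/dₒ; combined with 1/f = 1/dₒ + 1/dᵢ this gives dₒ = f·(1 + W/h).
dₒ = 710 mm × (1 + 2180/24) = 710 × 91.8333 ≈ 65201.667 mm = 65201.667/304.8 ft = 213.916 ft.

213.9 ft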